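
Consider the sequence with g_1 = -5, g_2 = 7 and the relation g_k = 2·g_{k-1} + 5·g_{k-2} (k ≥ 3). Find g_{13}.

-143789

Compute successive terms:
g_3 = -11, g_4 = 13, g_5 = -29, …, g_{10} = -3353, g_{11} = -12251, g_{12} = -41267, g_{13} = -143789.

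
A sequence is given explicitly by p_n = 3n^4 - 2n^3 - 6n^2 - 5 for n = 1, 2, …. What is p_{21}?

p_{21} = 3·21^4 - 2·21^3 - 6·21^2 - 5 = 562270.

562270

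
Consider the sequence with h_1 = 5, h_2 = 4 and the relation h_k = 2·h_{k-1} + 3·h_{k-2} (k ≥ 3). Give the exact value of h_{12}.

Applying the relation repeatedly:
h_3 = 23;  h_4 = 58;  h_5 = 185;  h_6 = 544;  h_7 = 1643;  h_8 = 4918;  h_9 = 14765;  h_{10} = 44284;  h_{11} = 132863;  h_{12} = 398578.
(Characteristic roots are 3 and -1.)

398578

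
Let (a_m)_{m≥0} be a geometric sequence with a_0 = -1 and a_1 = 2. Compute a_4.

-16

Common ratio r = -2.
a_m = (-1)·(-2)^(m-0).
a_4 = (-1)·(-2)^4 = -16.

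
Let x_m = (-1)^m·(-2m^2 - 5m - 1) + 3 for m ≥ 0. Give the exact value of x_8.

(-1)^8 = 1; -2m^2 - 5m - 1 at m=8 is -169; so x_8 = -166.

-166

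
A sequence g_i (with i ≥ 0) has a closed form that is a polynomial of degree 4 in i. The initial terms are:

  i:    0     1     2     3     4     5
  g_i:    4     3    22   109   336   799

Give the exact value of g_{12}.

23752

1st diffs: -1, 19, 87, 227, 463.
2nd diffs: 20, 68, 140, 236.
3rd diffs: 48, 72, 96.
4th diffs: 24, 24 (constant).
Newton forward-difference form: g_i = 4 + (-1)·C(i,1) + 20·C(i,2) + 48·C(i,3) + 24·C(i,4).
At i = 12: i = 12, so g_{12} = 4 - 12 + 1320 + 10560 + 11880 = 23752.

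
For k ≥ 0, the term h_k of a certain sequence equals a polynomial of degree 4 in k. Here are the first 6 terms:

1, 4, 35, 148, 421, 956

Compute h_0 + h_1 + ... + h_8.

12297

1st diffs: 3, 31, 113, 273, 535.
2nd diffs: 28, 82, 160, 262.
3rd diffs: 54, 78, 102.
4th diffs: 24, 24 (constant).
Newton forward-difference form: h_k = 1 + 3·C(k,1) + 28·C(k,2) + 54·C(k,3) + 24·C(k,4).
Continuing: 1879, 3340, 5513.
Summing k = 0..8 (9 terms) gives 12297.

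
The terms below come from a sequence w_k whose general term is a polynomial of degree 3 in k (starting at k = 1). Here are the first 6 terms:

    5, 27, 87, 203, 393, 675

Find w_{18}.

17787

1st diffs: 22, 60, 116, 190, 282.
2nd diffs: 38, 56, 74, 92.
3rd diffs: 18, 18, 18 (constant).
Newton forward-difference form: w_k = 5 + 22·C(k-1,1) + 38·C(k-1,2) + 18·C(k-1,3).
At k = 18: k-1 = 17, so w_{18} = 5 + 374 + 5168 + 12240 = 17787.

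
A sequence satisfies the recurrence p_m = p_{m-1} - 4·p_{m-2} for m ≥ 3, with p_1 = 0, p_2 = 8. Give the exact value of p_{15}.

-26104

Applying the relation repeatedly:
p_3 = 8;  p_4 = -24;  p_5 = -56;  …;  p_{12} = 7912;  p_{13} = -1848;  p_{14} = -33496;  p_{15} = -26104.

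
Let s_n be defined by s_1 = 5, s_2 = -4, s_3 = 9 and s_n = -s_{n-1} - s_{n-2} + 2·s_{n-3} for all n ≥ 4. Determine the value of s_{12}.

599

s_4 = 5; s_5 = -22; s_6 = 35; s_7 = -3; s_8 = -76; s_9 = 149; s_{10} = -79; s_{11} = -222; s_{12} = 599.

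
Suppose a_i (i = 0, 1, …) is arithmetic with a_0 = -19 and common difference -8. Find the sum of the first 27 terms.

a_i = -19 + (i - 0)·(-8).
a_{26} = -227; S = 27·(-19 + (-227))/2 = -3321.

-3321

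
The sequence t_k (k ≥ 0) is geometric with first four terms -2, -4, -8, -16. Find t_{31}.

-4294967296

Common ratio r = 2.
t_k = (-2)·2^(k-0).
t_{31} = (-2)·2^31 = -4294967296.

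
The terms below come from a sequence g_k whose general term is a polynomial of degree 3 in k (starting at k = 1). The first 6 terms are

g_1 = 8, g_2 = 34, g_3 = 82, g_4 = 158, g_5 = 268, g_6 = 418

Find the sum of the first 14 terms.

1st diffs: 26, 48, 76, 110, 150.
2nd diffs: 22, 28, 34, 40.
3rd diffs: 6, 6, 6 (constant).
Newton forward-difference form: g_k = 8 + 26·C(k-1,1) + 22·C(k-1,2) + 6·C(k-1,3).
Continuing: …, 614, 862, 1168, 1538, …, g_{14} = 3778.
Summing k = 1..14 (14 terms) gives 16492.

16492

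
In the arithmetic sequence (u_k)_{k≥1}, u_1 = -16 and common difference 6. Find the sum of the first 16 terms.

u_k = -16 + (k - 1)·6.
u_{16} = 74; S = 16·(-16 + 74)/2 = 464.

464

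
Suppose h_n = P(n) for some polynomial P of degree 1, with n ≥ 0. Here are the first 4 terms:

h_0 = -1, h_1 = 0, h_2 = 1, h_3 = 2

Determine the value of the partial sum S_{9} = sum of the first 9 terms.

1st diffs: 1, 1, 1 (constant).
So h_n = n - 1.
Continuing: …, 3, 4, 5, 6, …, h_8 = 7.
Summing n = 0..8 (9 terms) gives 27.

27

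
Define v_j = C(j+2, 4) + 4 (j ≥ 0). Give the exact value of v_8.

C(10, 4) = 210, so v_8 = 214.

214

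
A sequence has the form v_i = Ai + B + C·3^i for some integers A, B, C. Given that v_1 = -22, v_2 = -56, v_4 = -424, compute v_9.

-98454

Plug in i = 1, 2, 4: A + B + 3C = -22; 2A + B + 9C = -56; 4A + B + 81C = -424.
Subtracting the first from the second: A + 6C = -34.
Subtracting the second from the third: 2A + 72C = -368.
Solving: C = -5, A = -4, then B = -3.
Hence v_9 = -4·9 + (-3) + (-5)·19683 = -98454.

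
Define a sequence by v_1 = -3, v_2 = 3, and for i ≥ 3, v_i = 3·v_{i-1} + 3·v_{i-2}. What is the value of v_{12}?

317844

Step forward from the initial values:
v_3 = 0, v_4 = 9, v_5 = 27, v_6 = 108, v_7 = 405, v_8 = 1539, v_9 = 5832, v_{10} = 22113, v_{11} = 83835, v_{12} = 317844.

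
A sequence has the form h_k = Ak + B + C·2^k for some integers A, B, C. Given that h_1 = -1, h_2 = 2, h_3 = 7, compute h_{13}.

The three given values yield: A + B + 2C = -1; 2A + B + 4C = 2; 3A + B + 8C = 7.
Subtracting the first from the second: A + 2C = 3.
Subtracting the second from the third: A + 4C = 5.
Solving: C = 1, A = 1, then B = -4.
Hence h_{13} = 1·13 + (-4) + 1·8192 = 8201.

8201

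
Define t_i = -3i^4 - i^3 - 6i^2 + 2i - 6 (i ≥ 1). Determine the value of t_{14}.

t_{14} = -3·14^4 - 1·14^3 - 6·14^2 + 2·14 - 6 = -119146.

-119146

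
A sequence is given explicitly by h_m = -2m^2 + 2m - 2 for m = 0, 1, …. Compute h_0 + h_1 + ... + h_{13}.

Over m = 0..13: Σm = 91, Σm² = 819.
Total = (-2)·819 + (2)·91 + (-2)·14 = -1484.

-1484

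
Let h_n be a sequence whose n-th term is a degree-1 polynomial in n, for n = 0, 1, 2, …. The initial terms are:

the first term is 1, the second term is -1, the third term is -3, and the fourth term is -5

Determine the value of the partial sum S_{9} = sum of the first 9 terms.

1st diffs: -2, -2, -2 (constant).
So h_n = -2n + 1.
Continuing: …, -7, -9, -11, -13, …, h_8 = -15.
Summing n = 0..8 (9 terms) gives -63.

-63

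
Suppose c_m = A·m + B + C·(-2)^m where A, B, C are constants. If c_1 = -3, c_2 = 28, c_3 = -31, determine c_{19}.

-2621415

Plug in m = 1, 2, 3: A + B - 2C = -3; 2A + B + 4C = 28; 3A + B - 8C = -31.
Subtracting the first from the second: A + 6C = 31.
Subtracting the second from the third: A - 12C = -59.
Solving: C = 5, A = 1, then B = 6.
Hence c_{19} = 1·19 + 6 + 5·(-524288) = -2621415.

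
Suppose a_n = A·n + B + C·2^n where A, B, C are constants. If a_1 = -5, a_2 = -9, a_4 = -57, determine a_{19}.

-2621327

Plug in n = 1, 2, 4: A + B + 2C = -5; 2A + B + 4C = -9; 4A + B + 16C = -57.
Subtracting the first from the second: A + 2C = -4.
Subtracting the second from the third: 2A + 12C = -48.
Solving: C = -5, A = 6, then B = -1.
So a_n = 6·n + (-1) + (-5)·2^n; at n=19 this is -2621327.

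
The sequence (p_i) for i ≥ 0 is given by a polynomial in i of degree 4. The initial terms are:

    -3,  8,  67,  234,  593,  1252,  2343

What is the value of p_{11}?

20578

1st diffs: 11, 59, 167, 359, 659, 1091.
2nd diffs: 48, 108, 192, 300, 432.
3rd diffs: 60, 84, 108, 132.
4th diffs: 24, 24, 24 (constant).
Newton forward-difference form: p_i = -3 + 11·C(i,1) + 48·C(i,2) + 60·C(i,3) + 24·C(i,4).
At i = 11: i = 11, so p_{11} = -3 + 121 + 2640 + 9900 + 7920 = 20578.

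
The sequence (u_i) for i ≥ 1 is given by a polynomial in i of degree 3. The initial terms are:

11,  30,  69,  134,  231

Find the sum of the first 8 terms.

2160

1st diffs: 19, 39, 65, 97.
2nd diffs: 20, 26, 32.
3rd diffs: 6, 6 (constant).
Newton forward-difference form: u_i = 11 + 19·C(i-1,1) + 20·C(i-1,2) + 6·C(i-1,3).
Continuing: 366, 545, 774.
Summing i = 1..8 (8 terms) gives 2160.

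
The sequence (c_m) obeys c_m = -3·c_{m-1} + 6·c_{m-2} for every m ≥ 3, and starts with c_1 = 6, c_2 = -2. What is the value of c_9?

237978

c_3 = 42; c_4 = -138; c_5 = 666; c_6 = -2826; c_7 = 12474; c_8 = -54378; c_9 = 237978.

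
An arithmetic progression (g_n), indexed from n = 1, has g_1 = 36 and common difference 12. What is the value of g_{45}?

g_n = 36 + (n - 1)·12.
g_{45} = 36 + 44·12 = 564.

564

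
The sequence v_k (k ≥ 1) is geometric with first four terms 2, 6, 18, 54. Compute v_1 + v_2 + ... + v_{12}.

Common ratio r = 3.
v_k = 2·3^(k-1).
S = 2·(3^12 - 1)/(3 - 1) = 2·(531441 - 1)/(2) = 531440.

531440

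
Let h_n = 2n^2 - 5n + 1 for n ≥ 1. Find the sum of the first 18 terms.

Over n = 1..18: Σn = 171, Σn² = 2109.
Total = (2)·2109 + (-5)·171 + (1)·18 = 3381.

3381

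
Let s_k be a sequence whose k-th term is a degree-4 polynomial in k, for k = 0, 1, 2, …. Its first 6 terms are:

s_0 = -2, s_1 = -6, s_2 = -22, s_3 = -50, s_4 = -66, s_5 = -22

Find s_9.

2554

1st diffs: -4, -16, -28, -16, 44.
2nd diffs: -12, -12, 12, 60.
3rd diffs: 0, 24, 48.
4th diffs: 24, 24 (constant).
Newton forward-difference form: s_k = -2 + (-4)·C(k,1) + (-12)·C(k,2) + 24·C(k,4).
At k = 9: k = 9, so s_9 = -2 - 36 - 432 + 3024 = 2554.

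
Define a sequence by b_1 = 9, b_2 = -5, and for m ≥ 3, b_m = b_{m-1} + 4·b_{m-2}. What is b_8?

1435

Iterate the recurrence:
b_3 = 31, b_4 = 11, b_5 = 135, b_6 = 179, b_7 = 719, b_8 = 1435.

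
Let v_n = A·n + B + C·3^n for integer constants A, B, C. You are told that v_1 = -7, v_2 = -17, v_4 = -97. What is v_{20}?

The three given values yield: A + B + 3C = -7; 2A + B + 9C = -17; 4A + B + 81C = -97.
Subtracting the first from the second: A + 6C = -10.
Subtracting the second from the third: 2A + 72C = -80.
Solving: C = -1, A = -4, then B = 0.
So v_n = -4·n + 0 + (-1)·3^n; at n=20 this is -3486784481.

-3486784481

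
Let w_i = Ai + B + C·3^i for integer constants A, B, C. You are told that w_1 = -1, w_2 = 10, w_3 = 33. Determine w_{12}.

531492

Write the equations: A + B + 3C = -1; 2A + B + 9C = 10; 3A + B + 27C = 33.
Subtracting the first from the second: A + 6C = 11.
Subtracting the second from the third: A + 18C = 23.
Solving: C = 1, A = 5, then B = -9.
Therefore w_{12} = 60 + (-9) + 1·531441 = 531492.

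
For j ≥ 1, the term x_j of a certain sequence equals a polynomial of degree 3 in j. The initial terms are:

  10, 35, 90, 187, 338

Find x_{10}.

1st diffs: 25, 55, 97, 151.
2nd diffs: 30, 42, 54.
3rd diffs: 12, 12 (constant).
Newton forward-difference form: x_j = 10 + 25·C(j-1,1) + 30·C(j-1,2) + 12·C(j-1,3).
At j = 10: j-1 = 9, so x_{10} = 10 + 225 + 1080 + 1008 = 2323.

2323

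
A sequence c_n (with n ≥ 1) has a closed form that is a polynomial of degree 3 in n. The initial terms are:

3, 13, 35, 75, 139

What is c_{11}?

1363

1st diffs: 10, 22, 40, 64.
2nd diffs: 12, 18, 24.
3rd diffs: 6, 6 (constant).
Newton forward-difference form: c_n = 3 + 10·C(n-1,1) + 12·C(n-1,2) + 6·C(n-1,3).
At n = 11: n-1 = 10, so c_{11} = 3 + 100 + 540 + 720 = 1363.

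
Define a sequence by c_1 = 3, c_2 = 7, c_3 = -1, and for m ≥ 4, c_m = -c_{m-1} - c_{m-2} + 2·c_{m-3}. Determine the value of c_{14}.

Compute successive terms:
c_4 = 0, c_5 = 15, c_6 = -17, …, c_{11} = 131, c_{12} = -333, c_{13} = 282, c_{14} = 313.

313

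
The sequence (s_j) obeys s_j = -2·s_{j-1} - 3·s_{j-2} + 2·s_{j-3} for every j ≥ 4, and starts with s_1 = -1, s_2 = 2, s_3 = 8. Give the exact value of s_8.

Step forward from the initial values:
s_4 = -24;  s_5 = 28;  s_6 = 32;  s_7 = -196;  s_8 = 352.

352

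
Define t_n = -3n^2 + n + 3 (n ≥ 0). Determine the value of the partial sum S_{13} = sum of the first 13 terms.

-1833

Over n = 0..12: Σn = 78, Σn² = 650.
Total = (-3)·650 + (1)·78 + (3)·13 = -1833.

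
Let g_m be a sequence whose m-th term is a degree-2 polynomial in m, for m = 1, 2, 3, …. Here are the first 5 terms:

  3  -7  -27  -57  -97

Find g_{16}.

-1197

1st diffs: -10, -20, -30, -40.
2nd diffs: -10, -10, -10 (constant).
So g_m = -5m^2 + 5m + 3.
Evaluating at m = 16 gives g_{16} = -1197.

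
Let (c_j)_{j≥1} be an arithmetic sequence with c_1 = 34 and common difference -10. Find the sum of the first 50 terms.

-10550

c_j = 34 + (j - 1)·(-10).
c_{50} = -456; S = 50·(34 + (-456))/2 = -10550.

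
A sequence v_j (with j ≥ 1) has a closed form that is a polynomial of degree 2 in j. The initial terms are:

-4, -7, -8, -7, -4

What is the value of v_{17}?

188

1st diffs: -3, -1, 1, 3.
2nd diffs: 2, 2, 2 (constant).
So v_j = j^2 - 6j + 1.
Evaluating at j = 17 gives v_{17} = 188.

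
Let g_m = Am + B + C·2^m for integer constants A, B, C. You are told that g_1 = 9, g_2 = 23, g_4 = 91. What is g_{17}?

At m = 1, 2, 4: A + B + 2C = 9; 2A + B + 4C = 23; 4A + B + 16C = 91.
Subtracting the first from the second: A + 2C = 14.
Subtracting the second from the third: 2A + 12C = 68.
Solving: C = 5, A = 4, then B = -5.
Therefore g_{17} = 68 + (-5) + 5·131072 = 655423.

655423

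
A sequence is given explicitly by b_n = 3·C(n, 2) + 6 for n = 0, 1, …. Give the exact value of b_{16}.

C(16, 2) = 120, so b_{16} = 366.

366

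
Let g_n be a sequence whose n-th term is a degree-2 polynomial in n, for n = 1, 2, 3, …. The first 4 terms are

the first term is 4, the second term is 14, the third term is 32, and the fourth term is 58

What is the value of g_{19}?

1st diffs: 10, 18, 26.
2nd diffs: 8, 8 (constant).
So g_n = 4n^2 - 2n + 2.
Evaluating at n = 19 gives g_{19} = 1408.

1408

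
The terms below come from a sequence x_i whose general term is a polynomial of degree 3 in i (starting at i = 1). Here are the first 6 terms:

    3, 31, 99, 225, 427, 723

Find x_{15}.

1st diffs: 28, 68, 126, 202, 296.
2nd diffs: 40, 58, 76, 94.
3rd diffs: 18, 18, 18 (constant).
Newton forward-difference form: x_i = 3 + 28·C(i-1,1) + 40·C(i-1,2) + 18·C(i-1,3).
At i = 15: i-1 = 14, so x_{15} = 3 + 392 + 3640 + 6552 = 10587.

10587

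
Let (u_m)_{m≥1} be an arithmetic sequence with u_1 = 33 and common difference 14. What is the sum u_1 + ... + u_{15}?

u_m = 33 + (m - 1)·14.
u_{15} = 229; S = 15·(33 + 229)/2 = 1965.

1965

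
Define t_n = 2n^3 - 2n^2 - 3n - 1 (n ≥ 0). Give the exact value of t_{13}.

t_{13} = 2·13^3 - 2·13^2 - 3·13 - 1 = 4016.

4016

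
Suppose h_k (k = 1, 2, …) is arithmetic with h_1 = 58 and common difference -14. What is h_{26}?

-292

h_k = 58 + (k - 1)·(-14).
h_{26} = 58 + 25·(-14) = -292.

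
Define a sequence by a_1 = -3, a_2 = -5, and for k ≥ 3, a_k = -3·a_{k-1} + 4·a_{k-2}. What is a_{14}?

a_3 = 3, a_4 = -29, a_5 = 99, …, a_{11} = 419427, a_{12} = -1677725, a_{13} = 6710883, a_{14} = -26843549.
(Characteristic roots are 1 and -4.)

-26843549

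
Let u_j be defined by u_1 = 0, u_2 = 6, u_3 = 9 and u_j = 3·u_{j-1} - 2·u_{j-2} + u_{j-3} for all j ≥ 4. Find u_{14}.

67203

Step forward from the initial values:
u_4 = 15;  u_5 = 33;  u_6 = 78;  …;  u_{11} = 5349;  u_{12} = 12435;  u_{13} = 28908;  u_{14} = 67203.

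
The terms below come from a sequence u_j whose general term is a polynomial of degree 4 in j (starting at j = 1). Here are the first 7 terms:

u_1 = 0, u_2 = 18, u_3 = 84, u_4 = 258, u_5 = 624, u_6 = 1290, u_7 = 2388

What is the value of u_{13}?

1st diffs: 18, 66, 174, 366, 666, 1098.
2nd diffs: 48, 108, 192, 300, 432.
3rd diffs: 60, 84, 108, 132.
4th diffs: 24, 24, 24 (constant).
Newton forward-difference form: u_j = 18·C(j-1,1) + 48·C(j-1,2) + 60·C(j-1,3) + 24·C(j-1,4).
At j = 13: j-1 = 12, so u_{13} = 216 + 3168 + 13200 + 11880 = 28464.

28464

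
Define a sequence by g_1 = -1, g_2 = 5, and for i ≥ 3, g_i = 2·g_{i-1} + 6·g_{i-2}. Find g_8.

5480

Step forward from the initial values:
g_3 = 4, g_4 = 38, g_5 = 100, g_6 = 428, g_7 = 1456, g_8 = 5480.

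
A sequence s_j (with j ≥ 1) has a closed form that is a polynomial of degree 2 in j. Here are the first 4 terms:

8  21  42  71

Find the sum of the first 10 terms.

1st diffs: 13, 21, 29.
2nd diffs: 8, 8 (constant).
Newton forward-difference form: s_j = 8 + 13·C(j-1,1) + 8·C(j-1,2).
Continuing: …, 108, 153, 206, 267, …, s_{10} = 413.
Summing j = 1..10 (10 terms) gives 1625.

1625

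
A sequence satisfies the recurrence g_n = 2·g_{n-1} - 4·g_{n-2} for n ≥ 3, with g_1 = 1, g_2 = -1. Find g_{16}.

Compute successive terms:
g_3 = -6; g_4 = -8; g_5 = 8; …; g_{13} = 4096; g_{14} = -4096; g_{15} = -24576; g_{16} = -32768.

-32768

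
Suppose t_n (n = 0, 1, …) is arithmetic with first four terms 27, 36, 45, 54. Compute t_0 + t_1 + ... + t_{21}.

Common difference d = 9.
t_n = 27 + (n - 0)·9.
t_{21} = 216; S = 22·(27 + 216)/2 = 2673.

2673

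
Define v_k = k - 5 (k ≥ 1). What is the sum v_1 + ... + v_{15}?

Over k = 1..15: Σk = 120.
Total = (1)·120 + (-5)·15 = 45.

45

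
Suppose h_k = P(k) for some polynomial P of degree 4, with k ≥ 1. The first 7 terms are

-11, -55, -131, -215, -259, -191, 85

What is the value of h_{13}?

1st diffs: -44, -76, -84, -44, 68, 276.
2nd diffs: -32, -8, 40, 112, 208.
3rd diffs: 24, 48, 72, 96.
4th diffs: 24, 24, 24 (constant).
Newton forward-difference form: h_k = -11 + (-44)·C(k-1,1) + (-32)·C(k-1,2) + 24·C(k-1,3) + 24·C(k-1,4).
At k = 13: k-1 = 12, so h_{13} = -11 - 528 - 2112 + 5280 + 11880 = 14509.

14509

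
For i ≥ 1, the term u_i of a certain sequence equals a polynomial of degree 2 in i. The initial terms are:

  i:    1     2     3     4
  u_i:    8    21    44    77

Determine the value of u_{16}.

1st diffs: 13, 23, 33.
2nd diffs: 10, 10 (constant).
Newton forward-difference form: u_i = 8 + 13·C(i-1,1) + 10·C(i-1,2).
At i = 16: i-1 = 15, so u_{16} = 8 + 195 + 1050 = 1253.

1253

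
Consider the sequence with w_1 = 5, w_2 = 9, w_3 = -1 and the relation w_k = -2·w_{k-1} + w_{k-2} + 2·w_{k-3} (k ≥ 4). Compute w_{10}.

Applying the relation repeatedly:
w_4 = 21;  w_5 = -25;  w_6 = 69;  w_7 = -121;  w_8 = 261;  w_9 = -505;  w_{10} = 1029.

1029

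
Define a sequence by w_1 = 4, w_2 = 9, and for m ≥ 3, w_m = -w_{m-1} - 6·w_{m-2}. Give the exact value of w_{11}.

Iterate the recurrence:
w_3 = -33, w_4 = -21, w_5 = 219, w_6 = -93, w_7 = -1221, w_8 = 1779, w_9 = 5547, w_{10} = -16221, w_{11} = -17061.

-17061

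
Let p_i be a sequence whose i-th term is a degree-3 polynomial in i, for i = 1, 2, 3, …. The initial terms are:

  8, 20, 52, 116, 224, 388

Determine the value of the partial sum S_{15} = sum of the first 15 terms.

26860

1st diffs: 12, 32, 64, 108, 164.
2nd diffs: 20, 32, 44, 56.
3rd diffs: 12, 12, 12 (constant).
So p_i = 2i^3 - 2i^2 + 4i + 4.
Continuing: …, 620, 932, 1336, 1844, …, p_{15} = 6364.
Summing i = 1..15 (15 terms) gives 26860.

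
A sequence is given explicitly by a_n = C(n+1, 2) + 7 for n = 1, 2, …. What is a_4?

C(5, 2) = 10, so a_4 = 17.

17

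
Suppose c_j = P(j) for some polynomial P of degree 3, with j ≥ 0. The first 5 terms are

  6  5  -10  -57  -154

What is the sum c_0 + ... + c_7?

-2024

1st diffs: -1, -15, -47, -97.
2nd diffs: -14, -32, -50.
3rd diffs: -18, -18 (constant).
Newton forward-difference form: c_j = 6 + (-1)·C(j,1) + (-14)·C(j,2) + (-18)·C(j,3).
Continuing: -319, -570, -925.
Summing j = 0..7 (8 terms) gives -2024.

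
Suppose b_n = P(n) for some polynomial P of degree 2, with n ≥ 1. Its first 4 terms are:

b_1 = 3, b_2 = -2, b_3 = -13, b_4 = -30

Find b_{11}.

1st diffs: -5, -11, -17.
2nd diffs: -6, -6 (constant).
Newton forward-difference form: b_n = 3 + (-5)·C(n-1,1) + (-6)·C(n-1,2).
At n = 11: n-1 = 10, so b_{11} = 3 - 50 - 270 = -317.

-317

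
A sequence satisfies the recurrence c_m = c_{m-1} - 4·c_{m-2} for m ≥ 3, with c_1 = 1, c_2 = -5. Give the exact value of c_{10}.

Compute successive terms:
c_3 = -9; c_4 = 11; c_5 = 47; c_6 = 3; c_7 = -185; c_8 = -197; c_9 = 543; c_{10} = 1331.

1331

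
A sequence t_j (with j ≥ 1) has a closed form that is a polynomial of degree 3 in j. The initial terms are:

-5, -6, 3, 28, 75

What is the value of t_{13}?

1963

1st diffs: -1, 9, 25, 47.
2nd diffs: 10, 16, 22.
3rd diffs: 6, 6 (constant).
Newton forward-difference form: t_j = -5 + (-1)·C(j-1,1) + 10·C(j-1,2) + 6·C(j-1,3).
At j = 13: j-1 = 12, so t_{13} = -5 - 12 + 660 + 1320 = 1963.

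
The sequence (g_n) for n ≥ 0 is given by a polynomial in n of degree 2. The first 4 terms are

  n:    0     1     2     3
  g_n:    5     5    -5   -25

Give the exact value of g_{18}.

1st diffs: 0, -10, -20.
2nd diffs: -10, -10 (constant).
So g_n = -5n^2 + 5n + 5.
Evaluating at n = 18 gives g_{18} = -1525.

-1525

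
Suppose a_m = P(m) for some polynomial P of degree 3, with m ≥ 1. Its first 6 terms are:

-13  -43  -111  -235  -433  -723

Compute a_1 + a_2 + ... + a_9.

-6657

1st diffs: -30, -68, -124, -198, -290.
2nd diffs: -38, -56, -74, -92.
3rd diffs: -18, -18, -18 (constant).
So a_m = -3m^3 - m^2 - 6m - 3.
Continuing: -1123, -1651, -2325.
Summing m = 1..9 (9 terms) gives -6657.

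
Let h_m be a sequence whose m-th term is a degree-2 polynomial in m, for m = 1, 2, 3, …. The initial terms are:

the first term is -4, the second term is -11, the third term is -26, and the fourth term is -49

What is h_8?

-221

1st diffs: -7, -15, -23.
2nd diffs: -8, -8 (constant).
So h_m = -4m^2 + 5m - 5.
Evaluating at m = 8 gives h_8 = -221.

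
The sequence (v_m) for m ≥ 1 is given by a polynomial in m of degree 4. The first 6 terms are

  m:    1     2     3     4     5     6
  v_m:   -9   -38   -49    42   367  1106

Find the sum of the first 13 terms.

1st diffs: -29, -11, 91, 325, 739.
2nd diffs: 18, 102, 234, 414.
3rd diffs: 84, 132, 180.
4th diffs: 48, 48 (constant).
Newton forward-difference form: v_m = -9 + (-29)·C(m-1,1) + 18·C(m-1,2) + 84·C(m-1,3) + 48·C(m-1,4).
Continuing: …, 2487, 4786, 8327, 13482, …, v_{13} = 43071.
Summing m = 1..13 (13 terms) gives 124605.

124605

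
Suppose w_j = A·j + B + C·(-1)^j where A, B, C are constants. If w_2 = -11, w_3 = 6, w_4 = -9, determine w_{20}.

7

Write the equations: 2A + B + C = -11; 3A + B - C = 6; 4A + B + C = -9.
Subtracting the first from the second: A - 2C = 17.
Subtracting the second from the third: A + 2C = -15.
Solving: C = -8, A = 1, then B = -5.
So w_j = 1·j + (-5) + (-8)·(-1)^j; at j=20 this is 7.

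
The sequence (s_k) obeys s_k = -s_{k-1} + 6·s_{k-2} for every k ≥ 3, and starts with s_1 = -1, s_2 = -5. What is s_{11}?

33791

Compute successive terms:
s_3 = -1  s_4 = -29  s_5 = 23  s_6 = -197  s_7 = 335  s_8 = -1517  s_9 = 3527  s_{10} = -12629  s_{11} = 33791.
(Characteristic roots are 2 and -3.)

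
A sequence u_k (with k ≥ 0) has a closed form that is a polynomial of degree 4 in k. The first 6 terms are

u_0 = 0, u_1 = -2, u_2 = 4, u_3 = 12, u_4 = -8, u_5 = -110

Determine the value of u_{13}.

1st diffs: -2, 6, 8, -20, -102.
2nd diffs: 8, 2, -28, -82.
3rd diffs: -6, -30, -54.
4th diffs: -24, -24 (constant).
Newton forward-difference form: u_k = (-2)·C(k,1) + 8·C(k,2) + (-6)·C(k,3) + (-24)·C(k,4).
At k = 13: k = 13, so u_{13} = -26 + 624 - 1716 - 17160 = -18278.

-18278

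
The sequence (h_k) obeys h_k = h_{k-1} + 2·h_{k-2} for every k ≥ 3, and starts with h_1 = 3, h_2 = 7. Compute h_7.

213

Iterate the recurrence:
h_3 = 13;  h_4 = 27;  h_5 = 53;  h_6 = 107;  h_7 = 213.
(Characteristic roots are 2 and -1.)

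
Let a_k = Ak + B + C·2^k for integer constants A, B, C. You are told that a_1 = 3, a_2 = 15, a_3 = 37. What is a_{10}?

Plug in k = 1, 2, 3: A + B + 2C = 3; 2A + B + 4C = 15; 3A + B + 8C = 37.
Subtracting the first from the second: A + 2C = 12.
Subtracting the second from the third: A + 4C = 22.
Solving: C = 5, A = 2, then B = -9.
So a_k = 2·k + (-9) + 5·2^k; at k=10 this is 5131.

5131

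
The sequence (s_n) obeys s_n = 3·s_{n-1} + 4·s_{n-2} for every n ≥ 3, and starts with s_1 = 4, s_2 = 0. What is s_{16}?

858993456

Step forward from the initial values:
s_3 = 16  s_4 = 48  s_5 = 208  …  s_{13} = 13421776  s_{14} = 53687088  s_{15} = 214748368  s_{16} = 858993456.
(Characteristic roots are 4 and -1.)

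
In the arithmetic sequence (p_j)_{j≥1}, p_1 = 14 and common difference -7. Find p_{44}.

-287

p_j = 14 + (j - 1)·(-7).
p_{44} = 14 + 43·(-7) = -287.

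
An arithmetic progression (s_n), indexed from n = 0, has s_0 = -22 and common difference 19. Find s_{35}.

s_n = -22 + (n - 0)·19.
s_{35} = -22 + 35·19 = 643.

643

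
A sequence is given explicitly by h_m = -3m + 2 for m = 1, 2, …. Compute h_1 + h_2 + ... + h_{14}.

-287

Over m = 1..14: Σm = 105.
Total = (-3)·105 + (2)·14 = -287.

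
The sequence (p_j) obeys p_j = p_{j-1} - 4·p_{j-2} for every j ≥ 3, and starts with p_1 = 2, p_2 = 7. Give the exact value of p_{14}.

-27461

Compute successive terms:
p_3 = -1; p_4 = -29; p_5 = -25; …; p_{11} = 3503; p_{12} = 4483; p_{13} = -9529; p_{14} = -27461.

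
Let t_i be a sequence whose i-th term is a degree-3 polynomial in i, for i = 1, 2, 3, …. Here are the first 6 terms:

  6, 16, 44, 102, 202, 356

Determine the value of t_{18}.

10784

1st diffs: 10, 28, 58, 100, 154.
2nd diffs: 18, 30, 42, 54.
3rd diffs: 12, 12, 12 (constant).
So t_i = 2i^3 - 3i^2 + 5i + 2.
Evaluating at i = 18 gives t_{18} = 10784.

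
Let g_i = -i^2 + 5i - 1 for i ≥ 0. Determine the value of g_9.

-37

g_9 = -1·9^2 + 5·9 - 1 = -37.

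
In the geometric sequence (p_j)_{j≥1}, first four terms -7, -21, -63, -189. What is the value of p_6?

Common ratio r = 3.
p_j = (-7)·3^(j-1).
p_6 = (-7)·3^5 = -1701.

-1701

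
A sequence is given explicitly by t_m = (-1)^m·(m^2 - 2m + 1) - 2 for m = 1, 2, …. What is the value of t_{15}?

-198

(-1)^15 = -1; m^2 - 2m + 1 at m=15 is 196; so t_{15} = -198.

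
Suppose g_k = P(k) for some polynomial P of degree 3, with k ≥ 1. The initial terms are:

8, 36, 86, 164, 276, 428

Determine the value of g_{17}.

6456

1st diffs: 28, 50, 78, 112, 152.
2nd diffs: 22, 28, 34, 40.
3rd diffs: 6, 6, 6 (constant).
Newton forward-difference form: g_k = 8 + 28·C(k-1,1) + 22·C(k-1,2) + 6·C(k-1,3).
At k = 17: k-1 = 16, so g_{17} = 8 + 448 + 2640 + 3360 = 6456.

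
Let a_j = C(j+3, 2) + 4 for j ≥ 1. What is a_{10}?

C(13, 2) = 78, so a_{10} = 82.

82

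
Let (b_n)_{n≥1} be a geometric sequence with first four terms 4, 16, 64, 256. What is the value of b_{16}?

4294967296

Common ratio r = 4.
b_n = 4·4^(n-1).
b_{16} = 4·4^15 = 4294967296.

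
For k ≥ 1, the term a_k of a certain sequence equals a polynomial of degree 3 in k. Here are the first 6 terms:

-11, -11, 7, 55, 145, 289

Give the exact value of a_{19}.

12535

1st diffs: 0, 18, 48, 90, 144.
2nd diffs: 18, 30, 42, 54.
3rd diffs: 12, 12, 12 (constant).
Newton forward-difference form: a_k = -11 + 18·C(k-1,2) + 12·C(k-1,3).
At k = 19: k-1 = 18, so a_{19} = -11 + 2754 + 9792 = 12535.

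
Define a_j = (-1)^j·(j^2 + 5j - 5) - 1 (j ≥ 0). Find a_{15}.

(-1)^15 = -1; j^2 + 5j - 5 at j=15 is 295; so a_{15} = -296.

-296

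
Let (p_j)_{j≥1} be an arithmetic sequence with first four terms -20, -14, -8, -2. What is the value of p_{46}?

250

Common difference d = 6.
p_j = -20 + (j - 1)·6.
p_{46} = -20 + 45·6 = 250.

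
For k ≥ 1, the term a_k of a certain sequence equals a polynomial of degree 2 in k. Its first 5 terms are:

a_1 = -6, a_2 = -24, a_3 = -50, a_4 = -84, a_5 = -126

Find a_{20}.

1st diffs: -18, -26, -34, -42.
2nd diffs: -8, -8, -8 (constant).
Newton forward-difference form: a_k = -6 + (-18)·C(k-1,1) + (-8)·C(k-1,2).
At k = 20: k-1 = 19, so a_{20} = -6 - 342 - 1368 = -1716.

-1716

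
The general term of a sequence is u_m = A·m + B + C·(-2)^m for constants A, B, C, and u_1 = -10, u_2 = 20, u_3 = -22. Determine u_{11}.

-8134

Write the equations: A + B - 2C = -10; 2A + B + 4C = 20; 3A + B - 8C = -22.
Subtracting the first from the second: A + 6C = 30.
Subtracting the second from the third: A - 12C = -42.
Solving: C = 4, A = 6, then B = -8.
So u_m = 6·m + (-8) + 4·(-2)^m; at m=11 this is -8134.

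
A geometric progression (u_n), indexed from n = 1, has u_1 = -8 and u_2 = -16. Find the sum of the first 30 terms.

Common ratio r = 2.
u_n = (-8)·2^(n-1).
S = (-8)·(2^30 - 1)/(2 - 1) = (-8)·(1073741824 - 1)/(1) = -8589934584.

-8589934584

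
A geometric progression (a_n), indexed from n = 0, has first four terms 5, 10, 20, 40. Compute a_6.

320

Common ratio r = 2.
a_n = 5·2^(n-0).
a_6 = 5·2^6 = 320.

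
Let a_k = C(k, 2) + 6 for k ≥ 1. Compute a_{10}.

51

C(10, 2) = 45, so a_{10} = 51.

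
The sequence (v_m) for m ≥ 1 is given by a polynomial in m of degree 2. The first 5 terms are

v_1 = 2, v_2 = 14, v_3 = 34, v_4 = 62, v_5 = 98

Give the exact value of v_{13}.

674

1st diffs: 12, 20, 28, 36.
2nd diffs: 8, 8, 8 (constant).
Newton forward-difference form: v_m = 2 + 12·C(m-1,1) + 8·C(m-1,2).
At m = 13: m-1 = 12, so v_{13} = 2 + 144 + 528 = 674.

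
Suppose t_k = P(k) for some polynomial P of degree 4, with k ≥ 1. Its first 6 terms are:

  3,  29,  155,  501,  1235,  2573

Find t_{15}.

1st diffs: 26, 126, 346, 734, 1338.
2nd diffs: 100, 220, 388, 604.
3rd diffs: 120, 168, 216.
4th diffs: 48, 48 (constant).
Newton forward-difference form: t_k = 3 + 26·C(k-1,1) + 100·C(k-1,2) + 120·C(k-1,3) + 48·C(k-1,4).
At k = 15: k-1 = 14, so t_{15} = 3 + 364 + 9100 + 43680 + 48048 = 101195.

101195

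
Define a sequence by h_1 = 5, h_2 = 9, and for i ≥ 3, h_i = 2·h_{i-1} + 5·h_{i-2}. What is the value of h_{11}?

Compute successive terms:
h_3 = 43  h_4 = 131  h_5 = 477  h_6 = 1609  h_7 = 5603  h_8 = 19251  h_9 = 66517  h_{10} = 229289  h_{11} = 791163.

791163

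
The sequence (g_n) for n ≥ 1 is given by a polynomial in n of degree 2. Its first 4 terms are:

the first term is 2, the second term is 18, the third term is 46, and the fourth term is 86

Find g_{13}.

1st diffs: 16, 28, 40.
2nd diffs: 12, 12 (constant).
Newton forward-difference form: g_n = 2 + 16·C(n-1,1) + 12·C(n-1,2).
At n = 13: n-1 = 12, so g_{13} = 2 + 192 + 792 = 986.

986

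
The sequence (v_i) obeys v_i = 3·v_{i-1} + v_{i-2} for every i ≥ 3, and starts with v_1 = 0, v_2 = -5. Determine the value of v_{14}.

Iterate the recurrence:
v_3 = -15;  v_4 = -50;  v_5 = -165;  …;  v_{11} = -214185;  v_{12} = -707405;  v_{13} = -2336400;  v_{14} = -7716605.

-7716605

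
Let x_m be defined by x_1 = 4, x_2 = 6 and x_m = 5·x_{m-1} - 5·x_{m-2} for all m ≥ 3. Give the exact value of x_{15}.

13906250

Step forward from the initial values:
x_3 = 10, x_4 = 20, x_5 = 50, …, x_{12} = 293750, x_{13} = 1062500, x_{14} = 3843750, x_{15} = 13906250.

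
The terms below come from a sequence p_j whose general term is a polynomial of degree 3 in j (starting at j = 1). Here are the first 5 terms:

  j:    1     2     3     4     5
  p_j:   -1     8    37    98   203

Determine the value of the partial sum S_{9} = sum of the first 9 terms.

1st diffs: 9, 29, 61, 105.
2nd diffs: 20, 32, 44.
3rd diffs: 12, 12 (constant).
Newton forward-difference form: p_j = -1 + 9·C(j-1,1) + 20·C(j-1,2) + 12·C(j-1,3).
Continuing: 364, 593, 902, 1303.
Summing j = 1..9 (9 terms) gives 3507.

3507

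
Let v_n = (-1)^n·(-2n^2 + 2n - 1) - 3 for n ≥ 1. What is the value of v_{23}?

1010

(-1)^23 = -1; -2n^2 + 2n - 1 at n=23 is -1013; so v_{23} = 1010.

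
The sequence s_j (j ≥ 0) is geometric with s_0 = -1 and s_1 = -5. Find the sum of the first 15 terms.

-7629394531

Common ratio r = 5.
s_j = (-1)·5^(j-0).
S = (-1)·(5^15 - 1)/(5 - 1) = (-1)·(30517578125 - 1)/(4) = -7629394531.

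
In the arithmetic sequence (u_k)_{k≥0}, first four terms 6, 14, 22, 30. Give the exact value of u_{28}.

230

Common difference d = 8.
u_k = 6 + (k - 0)·8.
u_{28} = 6 + 28·8 = 230.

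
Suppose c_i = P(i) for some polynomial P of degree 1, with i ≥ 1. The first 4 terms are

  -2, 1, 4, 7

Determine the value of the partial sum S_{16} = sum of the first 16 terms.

1st diffs: 3, 3, 3 (constant).
So c_i = 3i - 5.
Continuing: …, 10, 13, 16, 19, …, c_{16} = 43.
Summing i = 1..16 (16 terms) gives 328.

328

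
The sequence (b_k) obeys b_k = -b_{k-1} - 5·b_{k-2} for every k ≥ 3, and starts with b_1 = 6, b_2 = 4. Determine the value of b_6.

Step forward from the initial values:
b_3 = -34; b_4 = 14; b_5 = 156; b_6 = -226.

-226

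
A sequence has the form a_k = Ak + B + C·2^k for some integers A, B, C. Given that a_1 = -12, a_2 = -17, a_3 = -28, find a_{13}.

Plug in k = 1, 2, 3: A + B + 2C = -12; 2A + B + 4C = -17; 3A + B + 8C = -28.
Subtracting the first from the second: A + 2C = -5.
Subtracting the second from the third: A + 4C = -11.
Solving: C = -3, A = 1, then B = -7.
So a_k = 1·k + (-7) + (-3)·2^k; at k=13 this is -24570.

-24570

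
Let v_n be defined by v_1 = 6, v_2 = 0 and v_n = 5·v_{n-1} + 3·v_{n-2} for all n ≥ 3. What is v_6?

2790

Step forward from the initial values:
v_3 = 18; v_4 = 90; v_5 = 504; v_6 = 2790.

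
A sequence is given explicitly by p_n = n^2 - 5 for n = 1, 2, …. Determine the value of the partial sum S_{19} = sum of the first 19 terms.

2375

Over n = 1..19: Σn = 190, Σn² = 2470.
Total = (1)·2470 + (-5)·19 = 2375.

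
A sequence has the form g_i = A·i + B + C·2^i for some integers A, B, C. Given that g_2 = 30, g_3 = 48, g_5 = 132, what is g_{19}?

1572984

The three given values yield: 2A + B + 4C = 30; 3A + B + 8C = 48; 5A + B + 32C = 132.
Subtracting the first from the second: A + 4C = 18.
Subtracting the second from the third: 2A + 24C = 84.
Solving: C = 3, A = 6, then B = 6.
So g_i = 6·i + 6 + 3·2^i; at i=19 this is 1572984.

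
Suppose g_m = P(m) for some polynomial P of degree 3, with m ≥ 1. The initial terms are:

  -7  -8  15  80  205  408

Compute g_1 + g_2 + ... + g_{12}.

14040

1st diffs: -1, 23, 65, 125, 203.
2nd diffs: 24, 42, 60, 78.
3rd diffs: 18, 18, 18 (constant).
Newton forward-difference form: g_m = -7 + (-1)·C(m-1,1) + 24·C(m-1,2) + 18·C(m-1,3).
Continuing: …, 707, 1120, 1665, 2360, …, g_{12} = 4272.
Summing m = 1..12 (12 terms) gives 14040.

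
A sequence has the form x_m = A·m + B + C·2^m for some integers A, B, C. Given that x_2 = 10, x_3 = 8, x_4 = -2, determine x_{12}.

-8114

The three given values yield: 2A + B + 4C = 10; 3A + B + 8C = 8; 4A + B + 16C = -2.
Subtracting the first from the second: A + 4C = -2.
Subtracting the second from the third: A + 8C = -10.
Solving: C = -2, A = 6, then B = 6.
Therefore x_{12} = 72 + 6 + (-2)·4096 = -8114.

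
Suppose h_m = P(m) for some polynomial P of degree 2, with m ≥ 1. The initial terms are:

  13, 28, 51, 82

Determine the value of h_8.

286

1st diffs: 15, 23, 31.
2nd diffs: 8, 8 (constant).
Newton forward-difference form: h_m = 13 + 15·C(m-1,1) + 8·C(m-1,2).
At m = 8: m-1 = 7, so h_8 = 13 + 105 + 168 = 286.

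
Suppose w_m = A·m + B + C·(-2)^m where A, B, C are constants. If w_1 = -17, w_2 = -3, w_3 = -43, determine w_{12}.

The three given values yield: A + B - 2C = -17; 2A + B + 4C = -3; 3A + B - 8C = -43.
Subtracting the first from the second: A + 6C = 14.
Subtracting the second from the third: A - 12C = -40.
Solving: C = 3, A = -4, then B = -7.
Hence w_{12} = -4·12 + (-7) + 3·4096 = 12233.

12233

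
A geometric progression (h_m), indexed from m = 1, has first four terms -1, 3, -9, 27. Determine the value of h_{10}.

19683

Common ratio r = -3.
h_m = (-1)·(-3)^(m-1).
h_{10} = (-1)·(-3)^9 = 19683.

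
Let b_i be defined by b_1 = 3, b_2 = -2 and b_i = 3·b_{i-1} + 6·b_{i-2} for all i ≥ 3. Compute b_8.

b_3 = 12  b_4 = 24  b_5 = 144  b_6 = 576  b_7 = 2592  b_8 = 11232.

11232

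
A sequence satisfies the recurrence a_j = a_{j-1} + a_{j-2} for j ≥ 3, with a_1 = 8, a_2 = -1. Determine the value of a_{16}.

Step forward from the initial values:
a_3 = 7, a_4 = 6, a_5 = 13, …, a_{13} = 568, a_{14} = 919, a_{15} = 1487, a_{16} = 2406.

2406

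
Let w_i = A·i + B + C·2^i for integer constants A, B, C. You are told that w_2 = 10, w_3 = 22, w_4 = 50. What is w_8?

994

At i = 2, 3, 4: 2A + B + 4C = 10; 3A + B + 8C = 22; 4A + B + 16C = 50.
Subtracting the first from the second: A + 4C = 12.
Subtracting the second from the third: A + 8C = 28.
Solving: C = 4, A = -4, then B = 2.
Hence w_8 = -4·8 + 2 + 4·256 = 994.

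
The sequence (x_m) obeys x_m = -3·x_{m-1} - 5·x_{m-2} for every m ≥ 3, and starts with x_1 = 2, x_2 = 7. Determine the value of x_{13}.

x_3 = -31, x_4 = 58, x_5 = -19, …, x_{10} = 7042, x_{11} = -19531, x_{12} = 23383, x_{13} = 27506.

27506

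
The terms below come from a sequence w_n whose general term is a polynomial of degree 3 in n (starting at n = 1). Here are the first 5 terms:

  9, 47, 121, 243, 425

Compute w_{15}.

8185

1st diffs: 38, 74, 122, 182.
2nd diffs: 36, 48, 60.
3rd diffs: 12, 12 (constant).
Newton forward-difference form: w_n = 9 + 38·C(n-1,1) + 36·C(n-1,2) + 12·C(n-1,3).
At n = 15: n-1 = 14, so w_{15} = 9 + 532 + 3276 + 4368 = 8185.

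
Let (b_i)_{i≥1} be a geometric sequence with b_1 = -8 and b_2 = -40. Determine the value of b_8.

Common ratio r = 5.
b_i = (-8)·5^(i-1).
b_8 = (-8)·5^7 = -625000.

-625000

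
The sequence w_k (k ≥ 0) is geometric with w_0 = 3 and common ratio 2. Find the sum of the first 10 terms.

3069

w_k = 3·2^(k-0).
S = 3·(2^10 - 1)/(2 - 1) = 3·(1024 - 1)/(1) = 3069.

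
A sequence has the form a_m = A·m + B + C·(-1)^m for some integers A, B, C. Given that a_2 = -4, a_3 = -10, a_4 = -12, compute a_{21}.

-82

At m = 2, 3, 4: 2A + B + C = -4; 3A + B - C = -10; 4A + B + C = -12.
Subtracting the first from the second: A - 2C = -6.
Subtracting the second from the third: A + 2C = -2.
Solving: C = 1, A = -4, then B = 3.
Hence a_{21} = -4·21 + 3 + 1·(-1) = -82.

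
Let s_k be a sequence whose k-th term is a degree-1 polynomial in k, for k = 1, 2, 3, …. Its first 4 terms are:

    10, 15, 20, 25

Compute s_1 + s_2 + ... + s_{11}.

1st diffs: 5, 5, 5 (constant).
So s_k = 5k + 5.
Continuing: …, 30, 35, 40, 45, …, s_{11} = 60.
Summing k = 1..11 (11 terms) gives 385.

385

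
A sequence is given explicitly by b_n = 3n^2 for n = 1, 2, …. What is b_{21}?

1323

b_{21} = 3·21^2 = 1323.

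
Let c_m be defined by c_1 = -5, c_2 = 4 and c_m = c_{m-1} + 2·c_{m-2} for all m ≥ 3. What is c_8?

-38

Iterate the recurrence:
c_3 = -6; c_4 = 2; c_5 = -10; c_6 = -6; c_7 = -26; c_8 = -38.
(Characteristic roots are 2 and -1.)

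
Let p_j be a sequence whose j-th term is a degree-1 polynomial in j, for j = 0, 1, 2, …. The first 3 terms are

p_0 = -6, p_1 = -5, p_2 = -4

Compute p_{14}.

1st diffs: 1, 1 (constant).
So p_j = j - 6.
Evaluating at j = 14 gives p_{14} = 8.

8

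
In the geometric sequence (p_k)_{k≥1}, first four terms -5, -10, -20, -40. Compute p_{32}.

Common ratio r = 2.
p_k = (-5)·2^(k-1).
p_{32} = (-5)·2^31 = -10737418240.

-10737418240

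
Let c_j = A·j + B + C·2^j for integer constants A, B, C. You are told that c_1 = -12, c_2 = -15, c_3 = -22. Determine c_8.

At j = 1, 2, 3: A + B + 2C = -12; 2A + B + 4C = -15; 3A + B + 8C = -22.
Subtracting the first from the second: A + 2C = -3.
Subtracting the second from the third: A + 4C = -7.
Solving: C = -2, A = 1, then B = -9.
Hence c_8 = 1·8 + (-9) + (-2)·256 = -513.

-513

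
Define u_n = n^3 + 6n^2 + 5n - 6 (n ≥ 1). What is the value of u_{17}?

u_{17} = 1·17^3 + 6·17^2 + 5·17 - 6 = 6726.

6726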